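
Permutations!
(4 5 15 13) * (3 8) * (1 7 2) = (1 7 2)(3 8)(4 5 15 13) = [0, 7, 1, 8, 5, 15, 6, 2, 3, 9, 10, 11, 12, 4, 14, 13]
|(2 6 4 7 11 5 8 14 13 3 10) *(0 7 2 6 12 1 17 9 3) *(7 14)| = 36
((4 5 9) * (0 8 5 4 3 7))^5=[7, 1, 2, 9, 4, 8, 6, 3, 0, 5]=(0 7 3 9 5 8)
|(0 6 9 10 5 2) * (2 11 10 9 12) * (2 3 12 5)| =|(0 6 5 11 10 2)(3 12)| =6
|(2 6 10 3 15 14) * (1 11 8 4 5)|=|(1 11 8 4 5)(2 6 10 3 15 14)|=30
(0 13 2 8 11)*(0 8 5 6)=(0 13 2 5 6)(8 11)=[13, 1, 5, 3, 4, 6, 0, 7, 11, 9, 10, 8, 12, 2]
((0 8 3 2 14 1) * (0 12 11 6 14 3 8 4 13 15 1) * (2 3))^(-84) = (0 11 15)(1 4 6)(12 13 14) = [11, 4, 2, 3, 6, 5, 1, 7, 8, 9, 10, 15, 13, 14, 12, 0]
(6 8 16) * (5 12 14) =(5 12 14)(6 8 16) =[0, 1, 2, 3, 4, 12, 8, 7, 16, 9, 10, 11, 14, 13, 5, 15, 6]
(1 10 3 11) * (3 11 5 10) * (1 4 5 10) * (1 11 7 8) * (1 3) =[0, 1, 2, 10, 5, 11, 6, 8, 3, 9, 7, 4] =(3 10 7 8)(4 5 11)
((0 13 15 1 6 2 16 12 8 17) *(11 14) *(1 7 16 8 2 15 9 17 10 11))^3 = (0 17 9 13)(1 7 2 11 6 16 8 14 15 12 10) = [17, 7, 11, 3, 4, 5, 16, 2, 14, 13, 1, 6, 10, 0, 15, 12, 8, 9]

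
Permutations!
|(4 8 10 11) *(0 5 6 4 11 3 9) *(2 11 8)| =10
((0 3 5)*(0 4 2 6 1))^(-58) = [6, 2, 5, 1, 3, 0, 4] = (0 6 4 3 1 2 5)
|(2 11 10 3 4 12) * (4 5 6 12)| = |(2 11 10 3 5 6 12)| = 7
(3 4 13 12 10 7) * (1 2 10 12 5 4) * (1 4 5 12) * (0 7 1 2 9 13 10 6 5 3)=(0 7)(1 9 13 12 2 6 5 3 4 10)=[7, 9, 6, 4, 10, 3, 5, 0, 8, 13, 1, 11, 2, 12]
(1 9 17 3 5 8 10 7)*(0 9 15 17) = (0 9)(1 15 17 3 5 8 10 7) = [9, 15, 2, 5, 4, 8, 6, 1, 10, 0, 7, 11, 12, 13, 14, 17, 16, 3]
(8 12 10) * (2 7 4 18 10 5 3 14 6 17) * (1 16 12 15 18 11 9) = (1 16 12 5 3 14 6 17 2 7 4 11 9)(8 15 18 10) = [0, 16, 7, 14, 11, 3, 17, 4, 15, 1, 8, 9, 5, 13, 6, 18, 12, 2, 10]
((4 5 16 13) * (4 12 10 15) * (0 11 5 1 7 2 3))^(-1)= (0 3 2 7 1 4 15 10 12 13 16 5 11)= [3, 4, 7, 2, 15, 11, 6, 1, 8, 9, 12, 0, 13, 16, 14, 10, 5]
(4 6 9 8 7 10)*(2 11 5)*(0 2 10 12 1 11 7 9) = (0 2 7 12 1 11 5 10 4 6)(8 9) = [2, 11, 7, 3, 6, 10, 0, 12, 9, 8, 4, 5, 1]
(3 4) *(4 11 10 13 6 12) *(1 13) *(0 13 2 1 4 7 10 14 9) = (0 13 6 12 7 10 4 3 11 14 9)(1 2) = [13, 2, 1, 11, 3, 5, 12, 10, 8, 0, 4, 14, 7, 6, 9]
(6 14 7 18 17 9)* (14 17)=[0, 1, 2, 3, 4, 5, 17, 18, 8, 6, 10, 11, 12, 13, 7, 15, 16, 9, 14]=(6 17 9)(7 18 14)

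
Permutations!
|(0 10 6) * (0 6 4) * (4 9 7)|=5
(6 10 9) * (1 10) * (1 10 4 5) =(1 4 5)(6 10 9) =[0, 4, 2, 3, 5, 1, 10, 7, 8, 6, 9]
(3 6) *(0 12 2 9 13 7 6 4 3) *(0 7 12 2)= (0 2 9 13 12)(3 4)(6 7)= [2, 1, 9, 4, 3, 5, 7, 6, 8, 13, 10, 11, 0, 12]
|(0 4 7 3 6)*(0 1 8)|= 7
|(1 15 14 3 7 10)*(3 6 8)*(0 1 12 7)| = |(0 1 15 14 6 8 3)(7 10 12)| = 21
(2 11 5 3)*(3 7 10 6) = (2 11 5 7 10 6 3) = [0, 1, 11, 2, 4, 7, 3, 10, 8, 9, 6, 5]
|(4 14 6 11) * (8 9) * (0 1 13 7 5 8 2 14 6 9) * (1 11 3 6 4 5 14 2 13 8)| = 20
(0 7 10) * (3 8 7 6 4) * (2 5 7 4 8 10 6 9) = (0 9 2 5 7 6 8 4 3 10) = [9, 1, 5, 10, 3, 7, 8, 6, 4, 2, 0]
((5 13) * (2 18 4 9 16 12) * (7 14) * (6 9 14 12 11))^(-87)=(2 14)(4 12)(5 13)(6 9 16 11)(7 18)=[0, 1, 14, 3, 12, 13, 9, 18, 8, 16, 10, 6, 4, 5, 2, 15, 11, 17, 7]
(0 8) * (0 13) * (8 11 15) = [11, 1, 2, 3, 4, 5, 6, 7, 13, 9, 10, 15, 12, 0, 14, 8] = (0 11 15 8 13)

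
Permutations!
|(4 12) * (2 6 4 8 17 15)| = |(2 6 4 12 8 17 15)| = 7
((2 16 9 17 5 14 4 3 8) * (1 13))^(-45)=(17)(1 13)=[0, 13, 2, 3, 4, 5, 6, 7, 8, 9, 10, 11, 12, 1, 14, 15, 16, 17]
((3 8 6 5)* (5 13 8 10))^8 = (3 5 10)(6 8 13) = [0, 1, 2, 5, 4, 10, 8, 7, 13, 9, 3, 11, 12, 6]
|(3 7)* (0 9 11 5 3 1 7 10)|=|(0 9 11 5 3 10)(1 7)|=6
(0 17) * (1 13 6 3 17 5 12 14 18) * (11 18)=(0 5 12 14 11 18 1 13 6 3 17)=[5, 13, 2, 17, 4, 12, 3, 7, 8, 9, 10, 18, 14, 6, 11, 15, 16, 0, 1]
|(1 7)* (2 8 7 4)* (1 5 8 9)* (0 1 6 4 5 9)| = 9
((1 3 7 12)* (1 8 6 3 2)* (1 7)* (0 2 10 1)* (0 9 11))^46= (0 2 7 12 8 6 3 9 11)= [2, 1, 7, 9, 4, 5, 3, 12, 6, 11, 10, 0, 8]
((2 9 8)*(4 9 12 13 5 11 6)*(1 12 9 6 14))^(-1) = (1 14 11 5 13 12)(2 8 9)(4 6) = [0, 14, 8, 3, 6, 13, 4, 7, 9, 2, 10, 5, 1, 12, 11]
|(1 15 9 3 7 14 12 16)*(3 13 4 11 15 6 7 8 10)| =|(1 6 7 14 12 16)(3 8 10)(4 11 15 9 13)| =30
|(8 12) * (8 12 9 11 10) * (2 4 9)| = 6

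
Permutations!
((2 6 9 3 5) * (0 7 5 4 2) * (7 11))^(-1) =(0 5 7 11)(2 4 3 9 6) =[5, 1, 4, 9, 3, 7, 2, 11, 8, 6, 10, 0]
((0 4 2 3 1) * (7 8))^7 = [2, 4, 1, 0, 3, 5, 6, 8, 7] = (0 2 1 4 3)(7 8)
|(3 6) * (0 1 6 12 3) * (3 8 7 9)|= |(0 1 6)(3 12 8 7 9)|= 15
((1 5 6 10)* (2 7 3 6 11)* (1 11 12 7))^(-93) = (1 10 7)(2 6 12)(3 5 11) = [0, 10, 6, 5, 4, 11, 12, 1, 8, 9, 7, 3, 2]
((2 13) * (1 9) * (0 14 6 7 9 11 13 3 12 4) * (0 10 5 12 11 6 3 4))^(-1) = [12, 9, 13, 14, 2, 10, 1, 6, 8, 7, 4, 3, 5, 11, 0] = (0 12 5 10 4 2 13 11 3 14)(1 9 7 6)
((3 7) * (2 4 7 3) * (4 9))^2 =(2 4)(7 9) =[0, 1, 4, 3, 2, 5, 6, 9, 8, 7]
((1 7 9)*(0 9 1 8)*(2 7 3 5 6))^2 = [8, 5, 1, 6, 4, 2, 7, 3, 9, 0] = (0 8 9)(1 5 2)(3 6 7)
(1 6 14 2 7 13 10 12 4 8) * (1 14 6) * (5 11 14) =(2 7 13 10 12 4 8 5 11 14) =[0, 1, 7, 3, 8, 11, 6, 13, 5, 9, 12, 14, 4, 10, 2]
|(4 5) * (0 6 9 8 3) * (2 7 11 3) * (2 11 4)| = 12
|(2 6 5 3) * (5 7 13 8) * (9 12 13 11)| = |(2 6 7 11 9 12 13 8 5 3)| = 10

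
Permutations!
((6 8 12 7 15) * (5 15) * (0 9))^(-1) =(0 9)(5 7 12 8 6 15) =[9, 1, 2, 3, 4, 7, 15, 12, 6, 0, 10, 11, 8, 13, 14, 5]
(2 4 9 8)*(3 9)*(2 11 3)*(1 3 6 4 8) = (1 3 9)(2 8 11 6 4) = [0, 3, 8, 9, 2, 5, 4, 7, 11, 1, 10, 6]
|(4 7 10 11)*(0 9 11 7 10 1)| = 7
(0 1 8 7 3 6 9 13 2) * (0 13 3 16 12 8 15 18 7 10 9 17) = (0 1 15 18 7 16 12 8 10 9 3 6 17)(2 13) = [1, 15, 13, 6, 4, 5, 17, 16, 10, 3, 9, 11, 8, 2, 14, 18, 12, 0, 7]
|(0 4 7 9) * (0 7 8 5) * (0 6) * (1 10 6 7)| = |(0 4 8 5 7 9 1 10 6)| = 9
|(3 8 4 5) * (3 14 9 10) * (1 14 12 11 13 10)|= 24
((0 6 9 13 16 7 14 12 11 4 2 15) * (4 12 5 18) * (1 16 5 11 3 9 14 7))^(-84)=(0 13 6 5 14 18 11 4 12 2 3 15 9)=[13, 1, 3, 15, 12, 14, 5, 7, 8, 0, 10, 4, 2, 6, 18, 9, 16, 17, 11]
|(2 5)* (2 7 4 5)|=|(4 5 7)|=3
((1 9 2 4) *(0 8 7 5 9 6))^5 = [2, 5, 8, 3, 7, 6, 9, 1, 4, 0] = (0 2 8 4 7 1 5 6 9)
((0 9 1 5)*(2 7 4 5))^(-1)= [5, 9, 1, 3, 7, 4, 6, 2, 8, 0]= (0 5 4 7 2 1 9)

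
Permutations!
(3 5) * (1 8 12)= [0, 8, 2, 5, 4, 3, 6, 7, 12, 9, 10, 11, 1]= (1 8 12)(3 5)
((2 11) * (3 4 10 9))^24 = [0, 1, 2, 3, 4, 5, 6, 7, 8, 9, 10, 11] = (11)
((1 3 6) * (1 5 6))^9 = (1 3)(5 6) = [0, 3, 2, 1, 4, 6, 5]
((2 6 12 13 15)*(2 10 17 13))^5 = (2 12 6)(10 17 13 15) = [0, 1, 12, 3, 4, 5, 2, 7, 8, 9, 17, 11, 6, 15, 14, 10, 16, 13]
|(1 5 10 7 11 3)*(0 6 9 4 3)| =|(0 6 9 4 3 1 5 10 7 11)| =10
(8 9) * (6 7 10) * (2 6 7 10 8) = (2 6 10 7 8 9) = [0, 1, 6, 3, 4, 5, 10, 8, 9, 2, 7]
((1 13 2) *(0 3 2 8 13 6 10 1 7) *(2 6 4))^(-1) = [7, 10, 4, 0, 1, 5, 3, 2, 13, 9, 6, 11, 12, 8] = (0 7 2 4 1 10 6 3)(8 13)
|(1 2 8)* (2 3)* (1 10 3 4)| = 4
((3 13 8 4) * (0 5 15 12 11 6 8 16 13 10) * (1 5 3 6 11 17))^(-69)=[0, 5, 2, 3, 4, 15, 6, 7, 8, 9, 10, 11, 17, 16, 14, 12, 13, 1]=(1 5 15 12 17)(13 16)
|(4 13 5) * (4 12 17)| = 5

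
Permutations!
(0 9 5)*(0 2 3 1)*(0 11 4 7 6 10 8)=(0 9 5 2 3 1 11 4 7 6 10 8)=[9, 11, 3, 1, 7, 2, 10, 6, 0, 5, 8, 4]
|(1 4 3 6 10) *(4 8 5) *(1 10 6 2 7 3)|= 12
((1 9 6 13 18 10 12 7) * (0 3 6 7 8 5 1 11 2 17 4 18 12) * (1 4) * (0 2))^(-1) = [11, 17, 10, 0, 5, 8, 3, 9, 12, 1, 18, 7, 13, 6, 14, 15, 16, 2, 4] = (0 11 7 9 1 17 2 10 18 4 5 8 12 13 6 3)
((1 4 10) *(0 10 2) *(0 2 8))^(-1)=[8, 10, 2, 3, 1, 5, 6, 7, 4, 9, 0]=(0 8 4 1 10)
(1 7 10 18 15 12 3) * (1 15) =(1 7 10 18)(3 15 12) =[0, 7, 2, 15, 4, 5, 6, 10, 8, 9, 18, 11, 3, 13, 14, 12, 16, 17, 1]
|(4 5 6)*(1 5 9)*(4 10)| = |(1 5 6 10 4 9)| = 6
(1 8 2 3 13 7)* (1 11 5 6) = (1 8 2 3 13 7 11 5 6) = [0, 8, 3, 13, 4, 6, 1, 11, 2, 9, 10, 5, 12, 7]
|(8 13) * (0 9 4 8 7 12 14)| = |(0 9 4 8 13 7 12 14)| = 8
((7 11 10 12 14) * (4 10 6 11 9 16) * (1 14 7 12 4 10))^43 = (1 7 10 14 9 4 12 16)(6 11) = [0, 7, 2, 3, 12, 5, 11, 10, 8, 4, 14, 6, 16, 13, 9, 15, 1]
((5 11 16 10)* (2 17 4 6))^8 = [0, 1, 2, 3, 4, 5, 6, 7, 8, 9, 10, 11, 12, 13, 14, 15, 16, 17] = (17)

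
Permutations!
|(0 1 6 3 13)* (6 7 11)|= 7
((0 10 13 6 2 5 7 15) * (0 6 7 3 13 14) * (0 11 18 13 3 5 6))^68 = (0 18)(7 14)(10 13)(11 15) = [18, 1, 2, 3, 4, 5, 6, 14, 8, 9, 13, 15, 12, 10, 7, 11, 16, 17, 0]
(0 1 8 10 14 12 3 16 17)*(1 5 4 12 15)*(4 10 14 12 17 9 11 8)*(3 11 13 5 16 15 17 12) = [16, 4, 2, 15, 12, 10, 6, 7, 14, 13, 3, 8, 11, 5, 17, 1, 9, 0] = (0 16 9 13 5 10 3 15 1 4 12 11 8 14 17)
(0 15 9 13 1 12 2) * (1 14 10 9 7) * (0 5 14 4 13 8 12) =[15, 0, 5, 3, 13, 14, 6, 1, 12, 8, 9, 11, 2, 4, 10, 7] =(0 15 7 1)(2 5 14 10 9 8 12)(4 13)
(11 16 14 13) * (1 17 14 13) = (1 17 14)(11 16 13) = [0, 17, 2, 3, 4, 5, 6, 7, 8, 9, 10, 16, 12, 11, 1, 15, 13, 14]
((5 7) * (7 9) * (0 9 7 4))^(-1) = [4, 1, 2, 3, 9, 7, 6, 5, 8, 0] = (0 4 9)(5 7)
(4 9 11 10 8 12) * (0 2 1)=(0 2 1)(4 9 11 10 8 12)=[2, 0, 1, 3, 9, 5, 6, 7, 12, 11, 8, 10, 4]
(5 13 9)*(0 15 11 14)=[15, 1, 2, 3, 4, 13, 6, 7, 8, 5, 10, 14, 12, 9, 0, 11]=(0 15 11 14)(5 13 9)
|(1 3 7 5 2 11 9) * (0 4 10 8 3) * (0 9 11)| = |(11)(0 4 10 8 3 7 5 2)(1 9)| = 8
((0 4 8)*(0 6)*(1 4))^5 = (8) = [0, 1, 2, 3, 4, 5, 6, 7, 8]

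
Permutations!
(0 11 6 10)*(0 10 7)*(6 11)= [6, 1, 2, 3, 4, 5, 7, 0, 8, 9, 10, 11]= (11)(0 6 7)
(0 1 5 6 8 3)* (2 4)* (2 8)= (0 1 5 6 2 4 8 3)= [1, 5, 4, 0, 8, 6, 2, 7, 3]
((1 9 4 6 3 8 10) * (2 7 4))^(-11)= (1 8 6 7 9 10 3 4 2)= [0, 8, 1, 4, 2, 5, 7, 9, 6, 10, 3]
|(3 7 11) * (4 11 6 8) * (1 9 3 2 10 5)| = 11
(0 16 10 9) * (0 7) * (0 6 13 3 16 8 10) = (0 8 10 9 7 6 13 3 16) = [8, 1, 2, 16, 4, 5, 13, 6, 10, 7, 9, 11, 12, 3, 14, 15, 0]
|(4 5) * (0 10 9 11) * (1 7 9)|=6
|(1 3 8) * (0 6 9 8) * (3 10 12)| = 8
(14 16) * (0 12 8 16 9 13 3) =(0 12 8 16 14 9 13 3) =[12, 1, 2, 0, 4, 5, 6, 7, 16, 13, 10, 11, 8, 3, 9, 15, 14]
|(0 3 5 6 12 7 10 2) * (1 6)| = 9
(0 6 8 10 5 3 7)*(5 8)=(0 6 5 3 7)(8 10)=[6, 1, 2, 7, 4, 3, 5, 0, 10, 9, 8]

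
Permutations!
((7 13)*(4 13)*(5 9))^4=[0, 1, 2, 3, 13, 5, 6, 4, 8, 9, 10, 11, 12, 7]=(4 13 7)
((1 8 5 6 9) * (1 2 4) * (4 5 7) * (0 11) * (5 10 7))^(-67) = (0 11)(1 2 8 10 5 7 6 4 9) = [11, 2, 8, 3, 9, 7, 4, 6, 10, 1, 5, 0]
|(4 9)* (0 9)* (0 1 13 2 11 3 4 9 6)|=6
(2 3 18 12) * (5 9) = (2 3 18 12)(5 9) = [0, 1, 3, 18, 4, 9, 6, 7, 8, 5, 10, 11, 2, 13, 14, 15, 16, 17, 12]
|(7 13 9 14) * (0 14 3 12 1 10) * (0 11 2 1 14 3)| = |(0 3 12 14 7 13 9)(1 10 11 2)| = 28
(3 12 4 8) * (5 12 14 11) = (3 14 11 5 12 4 8) = [0, 1, 2, 14, 8, 12, 6, 7, 3, 9, 10, 5, 4, 13, 11]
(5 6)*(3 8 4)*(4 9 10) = (3 8 9 10 4)(5 6) = [0, 1, 2, 8, 3, 6, 5, 7, 9, 10, 4]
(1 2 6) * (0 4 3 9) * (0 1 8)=(0 4 3 9 1 2 6 8)=[4, 2, 6, 9, 3, 5, 8, 7, 0, 1]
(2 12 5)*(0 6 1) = [6, 0, 12, 3, 4, 2, 1, 7, 8, 9, 10, 11, 5] = (0 6 1)(2 12 5)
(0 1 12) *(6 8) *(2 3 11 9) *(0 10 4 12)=(0 1)(2 3 11 9)(4 12 10)(6 8)=[1, 0, 3, 11, 12, 5, 8, 7, 6, 2, 4, 9, 10]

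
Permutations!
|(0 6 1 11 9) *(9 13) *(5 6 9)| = |(0 9)(1 11 13 5 6)| = 10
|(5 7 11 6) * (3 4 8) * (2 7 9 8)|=|(2 7 11 6 5 9 8 3 4)|=9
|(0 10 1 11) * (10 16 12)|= 6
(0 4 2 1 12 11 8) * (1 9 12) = (0 4 2 9 12 11 8) = [4, 1, 9, 3, 2, 5, 6, 7, 0, 12, 10, 8, 11]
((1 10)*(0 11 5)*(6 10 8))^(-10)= (0 5 11)(1 6)(8 10)= [5, 6, 2, 3, 4, 11, 1, 7, 10, 9, 8, 0]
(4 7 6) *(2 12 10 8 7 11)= (2 12 10 8 7 6 4 11)= [0, 1, 12, 3, 11, 5, 4, 6, 7, 9, 8, 2, 10]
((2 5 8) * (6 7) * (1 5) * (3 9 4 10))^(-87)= (1 5 8 2)(3 9 4 10)(6 7)= [0, 5, 1, 9, 10, 8, 7, 6, 2, 4, 3]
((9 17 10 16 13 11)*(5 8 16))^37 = (5 9 16 10 11 8 17 13) = [0, 1, 2, 3, 4, 9, 6, 7, 17, 16, 11, 8, 12, 5, 14, 15, 10, 13]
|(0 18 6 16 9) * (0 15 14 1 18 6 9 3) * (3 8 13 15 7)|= 12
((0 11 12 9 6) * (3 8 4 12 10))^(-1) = (0 6 9 12 4 8 3 10 11) = [6, 1, 2, 10, 8, 5, 9, 7, 3, 12, 11, 0, 4]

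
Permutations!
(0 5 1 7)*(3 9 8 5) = (0 3 9 8 5 1 7) = [3, 7, 2, 9, 4, 1, 6, 0, 5, 8]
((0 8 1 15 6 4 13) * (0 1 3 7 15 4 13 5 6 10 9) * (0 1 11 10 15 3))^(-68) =[0, 13, 2, 3, 11, 10, 9, 7, 8, 6, 5, 4, 12, 1, 14, 15] =(15)(1 13)(4 11)(5 10)(6 9)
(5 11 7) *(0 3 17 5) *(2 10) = (0 3 17 5 11 7)(2 10) = [3, 1, 10, 17, 4, 11, 6, 0, 8, 9, 2, 7, 12, 13, 14, 15, 16, 5]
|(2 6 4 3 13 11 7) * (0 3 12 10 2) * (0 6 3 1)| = |(0 1)(2 3 13 11 7 6 4 12 10)| = 18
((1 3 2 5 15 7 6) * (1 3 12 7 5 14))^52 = (15)(1 6 14 7 2 12 3) = [0, 6, 12, 1, 4, 5, 14, 2, 8, 9, 10, 11, 3, 13, 7, 15]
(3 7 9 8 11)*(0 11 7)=[11, 1, 2, 0, 4, 5, 6, 9, 7, 8, 10, 3]=(0 11 3)(7 9 8)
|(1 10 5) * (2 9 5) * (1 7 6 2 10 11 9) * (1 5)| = 12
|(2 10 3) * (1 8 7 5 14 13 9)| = |(1 8 7 5 14 13 9)(2 10 3)| = 21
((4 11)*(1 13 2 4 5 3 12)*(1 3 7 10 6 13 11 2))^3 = (1 7 13 5 6 11 10)(2 4)(3 12) = [0, 7, 4, 12, 2, 6, 11, 13, 8, 9, 1, 10, 3, 5]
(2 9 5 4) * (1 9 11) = (1 9 5 4 2 11) = [0, 9, 11, 3, 2, 4, 6, 7, 8, 5, 10, 1]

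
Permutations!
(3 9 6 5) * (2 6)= (2 6 5 3 9)= [0, 1, 6, 9, 4, 3, 5, 7, 8, 2]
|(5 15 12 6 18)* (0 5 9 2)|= 8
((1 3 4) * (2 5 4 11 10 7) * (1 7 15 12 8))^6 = (1 8 12 15 10 11 3)(2 4)(5 7) = [0, 8, 4, 1, 2, 7, 6, 5, 12, 9, 11, 3, 15, 13, 14, 10]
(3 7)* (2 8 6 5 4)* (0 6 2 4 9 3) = [6, 1, 8, 7, 4, 9, 5, 0, 2, 3] = (0 6 5 9 3 7)(2 8)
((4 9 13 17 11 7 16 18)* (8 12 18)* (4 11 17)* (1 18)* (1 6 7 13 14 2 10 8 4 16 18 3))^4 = (2 6 13 14 12 11 9 8 18 4 10 7 16) = [0, 1, 6, 3, 10, 5, 13, 16, 18, 8, 7, 9, 11, 14, 12, 15, 2, 17, 4]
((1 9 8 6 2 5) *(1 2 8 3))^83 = (1 3 9)(2 5)(6 8) = [0, 3, 5, 9, 4, 2, 8, 7, 6, 1]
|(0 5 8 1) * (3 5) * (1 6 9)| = 7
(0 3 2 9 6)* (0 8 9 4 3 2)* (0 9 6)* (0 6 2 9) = (0 9 6 8 2 4 3) = [9, 1, 4, 0, 3, 5, 8, 7, 2, 6]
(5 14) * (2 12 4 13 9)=(2 12 4 13 9)(5 14)=[0, 1, 12, 3, 13, 14, 6, 7, 8, 2, 10, 11, 4, 9, 5]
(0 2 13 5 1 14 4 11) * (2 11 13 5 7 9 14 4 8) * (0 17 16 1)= (0 11 17 16 1 4 13 7 9 14 8 2 5)= [11, 4, 5, 3, 13, 0, 6, 9, 2, 14, 10, 17, 12, 7, 8, 15, 1, 16]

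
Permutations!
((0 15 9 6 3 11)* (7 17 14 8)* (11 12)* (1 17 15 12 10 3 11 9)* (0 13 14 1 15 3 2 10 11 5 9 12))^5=(1 17)(2 10)(3 7 8 14 13 11)(5 6 9)=[0, 17, 10, 7, 4, 6, 9, 8, 14, 5, 2, 3, 12, 11, 13, 15, 16, 1]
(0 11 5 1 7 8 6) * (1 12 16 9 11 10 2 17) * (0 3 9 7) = (0 10 2 17 1)(3 9 11 5 12 16 7 8 6) = [10, 0, 17, 9, 4, 12, 3, 8, 6, 11, 2, 5, 16, 13, 14, 15, 7, 1]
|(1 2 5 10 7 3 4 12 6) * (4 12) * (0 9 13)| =24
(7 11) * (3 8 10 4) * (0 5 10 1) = (0 5 10 4 3 8 1)(7 11) = [5, 0, 2, 8, 3, 10, 6, 11, 1, 9, 4, 7]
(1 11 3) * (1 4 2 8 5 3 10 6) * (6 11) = (1 6)(2 8 5 3 4)(10 11) = [0, 6, 8, 4, 2, 3, 1, 7, 5, 9, 11, 10]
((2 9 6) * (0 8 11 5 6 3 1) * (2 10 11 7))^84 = [0, 1, 2, 3, 4, 5, 6, 7, 8, 9, 10, 11] = (11)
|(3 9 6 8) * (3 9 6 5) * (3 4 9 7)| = 12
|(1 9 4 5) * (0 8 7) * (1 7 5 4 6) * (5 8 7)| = 6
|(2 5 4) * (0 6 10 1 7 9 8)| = 21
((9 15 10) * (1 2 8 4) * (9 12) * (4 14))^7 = (1 8 4 2 14)(9 12 10 15) = [0, 8, 14, 3, 2, 5, 6, 7, 4, 12, 15, 11, 10, 13, 1, 9]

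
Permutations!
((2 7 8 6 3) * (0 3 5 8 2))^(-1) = [3, 1, 7, 0, 4, 6, 8, 2, 5] = (0 3)(2 7)(5 6 8)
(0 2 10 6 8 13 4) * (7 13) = [2, 1, 10, 3, 0, 5, 8, 13, 7, 9, 6, 11, 12, 4] = (0 2 10 6 8 7 13 4)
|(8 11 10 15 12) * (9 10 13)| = 7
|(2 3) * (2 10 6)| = 4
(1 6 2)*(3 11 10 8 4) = (1 6 2)(3 11 10 8 4) = [0, 6, 1, 11, 3, 5, 2, 7, 4, 9, 8, 10]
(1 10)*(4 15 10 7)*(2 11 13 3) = (1 7 4 15 10)(2 11 13 3) = [0, 7, 11, 2, 15, 5, 6, 4, 8, 9, 1, 13, 12, 3, 14, 10]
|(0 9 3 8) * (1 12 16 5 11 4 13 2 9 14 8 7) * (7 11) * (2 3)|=60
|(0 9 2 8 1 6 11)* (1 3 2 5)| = 6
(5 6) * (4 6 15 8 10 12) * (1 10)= (1 10 12 4 6 5 15 8)= [0, 10, 2, 3, 6, 15, 5, 7, 1, 9, 12, 11, 4, 13, 14, 8]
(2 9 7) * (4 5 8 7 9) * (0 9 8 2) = [9, 1, 4, 3, 5, 2, 6, 0, 7, 8] = (0 9 8 7)(2 4 5)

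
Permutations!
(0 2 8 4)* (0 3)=(0 2 8 4 3)=[2, 1, 8, 0, 3, 5, 6, 7, 4]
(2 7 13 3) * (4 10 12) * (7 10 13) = [0, 1, 10, 2, 13, 5, 6, 7, 8, 9, 12, 11, 4, 3] = (2 10 12 4 13 3)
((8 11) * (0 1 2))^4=(11)(0 1 2)=[1, 2, 0, 3, 4, 5, 6, 7, 8, 9, 10, 11]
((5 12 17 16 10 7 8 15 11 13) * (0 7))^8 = (0 17 13 8 10 12 11 7 16 5 15) = [17, 1, 2, 3, 4, 15, 6, 16, 10, 9, 12, 7, 11, 8, 14, 0, 5, 13]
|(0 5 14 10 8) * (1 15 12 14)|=8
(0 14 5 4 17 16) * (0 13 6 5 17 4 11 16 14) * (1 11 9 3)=(1 11 16 13 6 5 9 3)(14 17)=[0, 11, 2, 1, 4, 9, 5, 7, 8, 3, 10, 16, 12, 6, 17, 15, 13, 14]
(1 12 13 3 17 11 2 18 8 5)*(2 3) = (1 12 13 2 18 8 5)(3 17 11) = [0, 12, 18, 17, 4, 1, 6, 7, 5, 9, 10, 3, 13, 2, 14, 15, 16, 11, 8]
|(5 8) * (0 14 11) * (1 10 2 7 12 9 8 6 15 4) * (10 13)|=12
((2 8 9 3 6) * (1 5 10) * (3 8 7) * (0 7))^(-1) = (0 2 6 3 7)(1 10 5)(8 9) = [2, 10, 6, 7, 4, 1, 3, 0, 9, 8, 5]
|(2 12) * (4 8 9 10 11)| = |(2 12)(4 8 9 10 11)| = 10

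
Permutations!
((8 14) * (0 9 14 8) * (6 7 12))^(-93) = (14) = [0, 1, 2, 3, 4, 5, 6, 7, 8, 9, 10, 11, 12, 13, 14]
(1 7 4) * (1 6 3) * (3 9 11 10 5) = (1 7 4 6 9 11 10 5 3) = [0, 7, 2, 1, 6, 3, 9, 4, 8, 11, 5, 10]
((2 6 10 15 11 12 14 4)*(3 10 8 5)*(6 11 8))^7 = (2 12 4 11 14)(3 15 5 10 8) = [0, 1, 12, 15, 11, 10, 6, 7, 3, 9, 8, 14, 4, 13, 2, 5]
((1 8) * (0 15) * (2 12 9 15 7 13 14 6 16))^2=[13, 1, 9, 3, 4, 5, 2, 14, 8, 0, 10, 11, 15, 6, 16, 7, 12]=(0 13 6 2 9)(7 14 16 12 15)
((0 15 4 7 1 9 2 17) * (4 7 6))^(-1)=[17, 7, 9, 3, 6, 5, 4, 15, 8, 1, 10, 11, 12, 13, 14, 0, 16, 2]=(0 17 2 9 1 7 15)(4 6)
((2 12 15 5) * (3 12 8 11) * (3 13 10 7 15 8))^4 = [0, 1, 11, 13, 4, 8, 6, 3, 7, 9, 2, 15, 10, 5, 14, 12] = (2 11 15 12 10)(3 13 5 8 7)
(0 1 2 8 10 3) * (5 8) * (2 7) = (0 1 7 2 5 8 10 3) = [1, 7, 5, 0, 4, 8, 6, 2, 10, 9, 3]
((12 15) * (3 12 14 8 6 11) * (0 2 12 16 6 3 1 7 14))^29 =(0 2 12 15)(1 16 14 11 3 7 6 8) =[2, 16, 12, 7, 4, 5, 8, 6, 1, 9, 10, 3, 15, 13, 11, 0, 14]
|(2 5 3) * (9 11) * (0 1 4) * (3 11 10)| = 6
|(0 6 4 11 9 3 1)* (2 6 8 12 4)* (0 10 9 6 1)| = 11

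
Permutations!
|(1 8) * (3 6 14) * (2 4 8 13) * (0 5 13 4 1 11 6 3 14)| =9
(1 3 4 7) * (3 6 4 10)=[0, 6, 2, 10, 7, 5, 4, 1, 8, 9, 3]=(1 6 4 7)(3 10)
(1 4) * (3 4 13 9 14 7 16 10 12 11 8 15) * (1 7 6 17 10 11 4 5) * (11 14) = [0, 13, 2, 5, 7, 1, 17, 16, 15, 11, 12, 8, 4, 9, 6, 3, 14, 10] = (1 13 9 11 8 15 3 5)(4 7 16 14 6 17 10 12)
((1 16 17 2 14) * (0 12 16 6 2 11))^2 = (0 16 11 12 17)(1 2)(6 14) = [16, 2, 1, 3, 4, 5, 14, 7, 8, 9, 10, 12, 17, 13, 6, 15, 11, 0]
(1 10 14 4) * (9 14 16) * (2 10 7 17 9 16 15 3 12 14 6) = [0, 7, 10, 12, 1, 5, 2, 17, 8, 6, 15, 11, 14, 13, 4, 3, 16, 9] = (1 7 17 9 6 2 10 15 3 12 14 4)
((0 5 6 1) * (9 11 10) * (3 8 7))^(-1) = (0 1 6 5)(3 7 8)(9 10 11) = [1, 6, 2, 7, 4, 0, 5, 8, 3, 10, 11, 9]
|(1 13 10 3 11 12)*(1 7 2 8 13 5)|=|(1 5)(2 8 13 10 3 11 12 7)|=8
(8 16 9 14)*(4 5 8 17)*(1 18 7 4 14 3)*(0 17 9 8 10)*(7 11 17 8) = (0 8 16 7 4 5 10)(1 18 11 17 14 9 3) = [8, 18, 2, 1, 5, 10, 6, 4, 16, 3, 0, 17, 12, 13, 9, 15, 7, 14, 11]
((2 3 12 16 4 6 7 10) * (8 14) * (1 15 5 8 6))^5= (1 6 12 5 10 4 14 3 15 7 16 8 2)= [0, 6, 1, 15, 14, 10, 12, 16, 2, 9, 4, 11, 5, 13, 3, 7, 8]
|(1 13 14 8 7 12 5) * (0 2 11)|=21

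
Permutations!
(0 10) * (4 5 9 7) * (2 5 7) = (0 10)(2 5 9)(4 7) = [10, 1, 5, 3, 7, 9, 6, 4, 8, 2, 0]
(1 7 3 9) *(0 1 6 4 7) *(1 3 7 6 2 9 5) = (0 3 5 1)(2 9)(4 6) = [3, 0, 9, 5, 6, 1, 4, 7, 8, 2]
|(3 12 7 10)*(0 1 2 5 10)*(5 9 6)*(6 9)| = |(0 1 2 6 5 10 3 12 7)| = 9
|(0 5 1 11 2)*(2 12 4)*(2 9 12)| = 15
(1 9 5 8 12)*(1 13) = [0, 9, 2, 3, 4, 8, 6, 7, 12, 5, 10, 11, 13, 1] = (1 9 5 8 12 13)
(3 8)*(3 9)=(3 8 9)=[0, 1, 2, 8, 4, 5, 6, 7, 9, 3]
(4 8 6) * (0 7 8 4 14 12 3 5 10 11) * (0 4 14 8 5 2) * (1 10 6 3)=(0 7 5 6 8 3 2)(1 10 11 4 14 12)=[7, 10, 0, 2, 14, 6, 8, 5, 3, 9, 11, 4, 1, 13, 12]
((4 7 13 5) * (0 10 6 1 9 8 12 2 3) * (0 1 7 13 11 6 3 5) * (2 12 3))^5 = [13, 9, 10, 1, 5, 2, 11, 6, 3, 8, 0, 7, 12, 4] = (0 13 4 5 2 10)(1 9 8 3)(6 11 7)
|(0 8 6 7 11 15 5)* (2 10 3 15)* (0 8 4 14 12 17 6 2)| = |(0 4 14 12 17 6 7 11)(2 10 3 15 5 8)| = 24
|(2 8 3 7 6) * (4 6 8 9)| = |(2 9 4 6)(3 7 8)| = 12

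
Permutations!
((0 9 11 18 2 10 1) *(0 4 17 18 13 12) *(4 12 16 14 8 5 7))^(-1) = (0 12 1 10 2 18 17 4 7 5 8 14 16 13 11 9) = [12, 10, 18, 3, 7, 8, 6, 5, 14, 0, 2, 9, 1, 11, 16, 15, 13, 4, 17]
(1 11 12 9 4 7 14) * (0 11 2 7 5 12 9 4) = (0 11 9)(1 2 7 14)(4 5 12) = [11, 2, 7, 3, 5, 12, 6, 14, 8, 0, 10, 9, 4, 13, 1]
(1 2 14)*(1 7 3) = (1 2 14 7 3) = [0, 2, 14, 1, 4, 5, 6, 3, 8, 9, 10, 11, 12, 13, 7]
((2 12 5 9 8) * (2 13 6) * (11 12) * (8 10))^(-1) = (2 6 13 8 10 9 5 12 11) = [0, 1, 6, 3, 4, 12, 13, 7, 10, 5, 9, 2, 11, 8]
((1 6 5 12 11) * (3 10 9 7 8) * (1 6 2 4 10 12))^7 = [0, 3, 12, 4, 11, 8, 7, 1, 2, 5, 6, 9, 10] = (1 3 4 11 9 5 8 2 12 10 6 7)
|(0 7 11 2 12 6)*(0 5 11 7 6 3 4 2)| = 4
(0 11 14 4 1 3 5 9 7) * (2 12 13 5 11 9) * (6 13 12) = (0 9 7)(1 3 11 14 4)(2 6 13 5) = [9, 3, 6, 11, 1, 2, 13, 0, 8, 7, 10, 14, 12, 5, 4]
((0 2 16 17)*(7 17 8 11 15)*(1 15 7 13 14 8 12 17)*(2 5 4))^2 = (0 4 16 17 5 2 12)(1 13 8 7 15 14 11) = [4, 13, 12, 3, 16, 2, 6, 15, 7, 9, 10, 1, 0, 8, 11, 14, 17, 5]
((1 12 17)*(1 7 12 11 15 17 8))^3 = [0, 17, 2, 3, 4, 5, 6, 1, 15, 9, 10, 7, 11, 13, 14, 12, 16, 8] = (1 17 8 15 12 11 7)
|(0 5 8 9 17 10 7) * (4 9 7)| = 4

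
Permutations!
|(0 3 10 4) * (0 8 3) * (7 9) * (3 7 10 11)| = |(3 11)(4 8 7 9 10)| = 10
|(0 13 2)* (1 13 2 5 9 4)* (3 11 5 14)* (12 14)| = |(0 2)(1 13 12 14 3 11 5 9 4)| = 18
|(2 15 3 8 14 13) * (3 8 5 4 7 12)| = |(2 15 8 14 13)(3 5 4 7 12)| = 5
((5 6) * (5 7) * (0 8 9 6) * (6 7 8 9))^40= (9)= [0, 1, 2, 3, 4, 5, 6, 7, 8, 9]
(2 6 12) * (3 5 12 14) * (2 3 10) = [0, 1, 6, 5, 4, 12, 14, 7, 8, 9, 2, 11, 3, 13, 10] = (2 6 14 10)(3 5 12)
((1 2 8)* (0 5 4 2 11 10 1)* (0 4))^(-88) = (1 10 11)(2 4 8) = [0, 10, 4, 3, 8, 5, 6, 7, 2, 9, 11, 1]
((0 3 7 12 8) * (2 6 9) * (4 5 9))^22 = [7, 1, 4, 12, 9, 2, 5, 8, 3, 6, 10, 11, 0] = (0 7 8 3 12)(2 4 9 6 5)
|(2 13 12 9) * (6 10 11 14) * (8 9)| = |(2 13 12 8 9)(6 10 11 14)| = 20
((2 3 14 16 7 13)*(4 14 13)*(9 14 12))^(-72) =(16) =[0, 1, 2, 3, 4, 5, 6, 7, 8, 9, 10, 11, 12, 13, 14, 15, 16]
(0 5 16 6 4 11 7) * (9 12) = (0 5 16 6 4 11 7)(9 12) = [5, 1, 2, 3, 11, 16, 4, 0, 8, 12, 10, 7, 9, 13, 14, 15, 6]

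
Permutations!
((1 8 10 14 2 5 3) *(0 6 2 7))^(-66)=(0 3 14 2 8)(1 7 5 10 6)=[3, 7, 8, 14, 4, 10, 1, 5, 0, 9, 6, 11, 12, 13, 2]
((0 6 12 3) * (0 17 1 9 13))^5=[1, 12, 2, 0, 4, 5, 9, 7, 8, 3, 10, 11, 13, 17, 14, 15, 16, 6]=(0 1 12 13 17 6 9 3)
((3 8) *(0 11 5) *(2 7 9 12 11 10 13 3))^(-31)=(0 13 8 7 12 5 10 3 2 9 11)=[13, 1, 9, 2, 4, 10, 6, 12, 7, 11, 3, 0, 5, 8]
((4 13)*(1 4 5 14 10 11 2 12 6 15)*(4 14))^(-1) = (1 15 6 12 2 11 10 14)(4 5 13) = [0, 15, 11, 3, 5, 13, 12, 7, 8, 9, 14, 10, 2, 4, 1, 6]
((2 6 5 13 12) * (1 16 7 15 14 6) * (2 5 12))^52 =(1 7 14 12 13)(2 16 15 6 5) =[0, 7, 16, 3, 4, 2, 5, 14, 8, 9, 10, 11, 13, 1, 12, 6, 15]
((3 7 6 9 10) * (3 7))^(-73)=(6 7 10 9)=[0, 1, 2, 3, 4, 5, 7, 10, 8, 6, 9]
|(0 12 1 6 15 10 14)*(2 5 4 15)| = |(0 12 1 6 2 5 4 15 10 14)| = 10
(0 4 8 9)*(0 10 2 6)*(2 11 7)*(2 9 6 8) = (0 4 2 8 6)(7 9 10 11) = [4, 1, 8, 3, 2, 5, 0, 9, 6, 10, 11, 7]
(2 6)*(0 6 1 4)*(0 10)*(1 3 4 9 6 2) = (0 2 3 4 10)(1 9 6) = [2, 9, 3, 4, 10, 5, 1, 7, 8, 6, 0]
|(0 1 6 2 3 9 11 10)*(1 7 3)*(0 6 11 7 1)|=|(0 1 11 10 6 2)(3 9 7)|=6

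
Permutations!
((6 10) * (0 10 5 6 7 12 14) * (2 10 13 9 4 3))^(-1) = (0 14 12 7 10 2 3 4 9 13)(5 6) = [14, 1, 3, 4, 9, 6, 5, 10, 8, 13, 2, 11, 7, 0, 12]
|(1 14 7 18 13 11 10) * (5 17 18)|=9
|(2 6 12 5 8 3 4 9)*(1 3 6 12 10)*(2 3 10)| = 30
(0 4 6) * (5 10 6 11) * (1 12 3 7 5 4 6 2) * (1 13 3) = (0 6)(1 12)(2 13 3 7 5 10)(4 11) = [6, 12, 13, 7, 11, 10, 0, 5, 8, 9, 2, 4, 1, 3]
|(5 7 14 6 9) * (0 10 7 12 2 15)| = 10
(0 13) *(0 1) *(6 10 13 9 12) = [9, 0, 2, 3, 4, 5, 10, 7, 8, 12, 13, 11, 6, 1] = (0 9 12 6 10 13 1)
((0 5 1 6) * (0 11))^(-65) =(11) =[0, 1, 2, 3, 4, 5, 6, 7, 8, 9, 10, 11]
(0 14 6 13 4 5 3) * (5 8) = (0 14 6 13 4 8 5 3) = [14, 1, 2, 0, 8, 3, 13, 7, 5, 9, 10, 11, 12, 4, 6]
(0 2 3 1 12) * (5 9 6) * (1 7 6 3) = (0 2 1 12)(3 7 6 5 9) = [2, 12, 1, 7, 4, 9, 5, 6, 8, 3, 10, 11, 0]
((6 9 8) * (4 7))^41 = (4 7)(6 8 9) = [0, 1, 2, 3, 7, 5, 8, 4, 9, 6]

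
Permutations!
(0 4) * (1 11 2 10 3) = (0 4)(1 11 2 10 3) = [4, 11, 10, 1, 0, 5, 6, 7, 8, 9, 3, 2]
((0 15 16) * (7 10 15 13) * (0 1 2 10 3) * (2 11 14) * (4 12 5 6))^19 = [3, 15, 11, 7, 6, 12, 5, 13, 8, 9, 14, 16, 4, 0, 1, 2, 10] = (0 3 7 13)(1 15 2 11 16 10 14)(4 6 5 12)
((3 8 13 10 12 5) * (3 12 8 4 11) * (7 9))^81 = [0, 1, 2, 3, 4, 12, 6, 9, 8, 7, 10, 11, 5, 13] = (13)(5 12)(7 9)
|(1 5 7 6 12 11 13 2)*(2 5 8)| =6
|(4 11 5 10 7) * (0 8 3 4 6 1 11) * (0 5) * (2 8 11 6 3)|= |(0 11)(1 6)(2 8)(3 4 5 10 7)|= 10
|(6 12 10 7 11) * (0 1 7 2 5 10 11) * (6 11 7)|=|(0 1 6 12 7)(2 5 10)|=15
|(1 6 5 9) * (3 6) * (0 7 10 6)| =8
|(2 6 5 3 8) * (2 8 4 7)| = |(8)(2 6 5 3 4 7)| = 6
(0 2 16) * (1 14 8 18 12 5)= (0 2 16)(1 14 8 18 12 5)= [2, 14, 16, 3, 4, 1, 6, 7, 18, 9, 10, 11, 5, 13, 8, 15, 0, 17, 12]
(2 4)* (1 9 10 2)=(1 9 10 2 4)=[0, 9, 4, 3, 1, 5, 6, 7, 8, 10, 2]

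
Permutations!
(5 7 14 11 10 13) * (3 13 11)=(3 13 5 7 14)(10 11)=[0, 1, 2, 13, 4, 7, 6, 14, 8, 9, 11, 10, 12, 5, 3]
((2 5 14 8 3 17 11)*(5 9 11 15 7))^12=(3 14 7 17 8 5 15)=[0, 1, 2, 14, 4, 15, 6, 17, 5, 9, 10, 11, 12, 13, 7, 3, 16, 8]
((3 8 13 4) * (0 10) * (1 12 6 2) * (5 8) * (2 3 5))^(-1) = (0 10)(1 2 3 6 12)(4 13 8 5) = [10, 2, 3, 6, 13, 4, 12, 7, 5, 9, 0, 11, 1, 8]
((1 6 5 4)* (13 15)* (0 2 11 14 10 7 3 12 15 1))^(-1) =[4, 13, 0, 7, 5, 6, 1, 10, 8, 9, 14, 2, 3, 15, 11, 12] =(0 4 5 6 1 13 15 12 3 7 10 14 11 2)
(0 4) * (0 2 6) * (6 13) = (0 4 2 13 6) = [4, 1, 13, 3, 2, 5, 0, 7, 8, 9, 10, 11, 12, 6]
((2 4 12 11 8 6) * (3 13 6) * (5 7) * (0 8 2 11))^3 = (0 13 2)(3 11 12)(4 8 6)(5 7) = [13, 1, 0, 11, 8, 7, 4, 5, 6, 9, 10, 12, 3, 2]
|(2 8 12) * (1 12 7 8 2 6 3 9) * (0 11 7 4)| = 5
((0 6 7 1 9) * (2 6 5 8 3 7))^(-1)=[9, 7, 6, 8, 4, 0, 2, 3, 5, 1]=(0 9 1 7 3 8 5)(2 6)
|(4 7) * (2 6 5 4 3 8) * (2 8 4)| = 3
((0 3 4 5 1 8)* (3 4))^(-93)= (0 5 8 4 1)= [5, 0, 2, 3, 1, 8, 6, 7, 4]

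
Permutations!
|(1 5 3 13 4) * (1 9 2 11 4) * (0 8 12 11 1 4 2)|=11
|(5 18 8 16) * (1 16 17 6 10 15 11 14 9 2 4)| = |(1 16 5 18 8 17 6 10 15 11 14 9 2 4)| = 14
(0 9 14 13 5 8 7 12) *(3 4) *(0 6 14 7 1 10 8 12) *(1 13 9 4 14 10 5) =(0 4 3 14 9 7)(1 5 12 6 10 8 13) =[4, 5, 2, 14, 3, 12, 10, 0, 13, 7, 8, 11, 6, 1, 9]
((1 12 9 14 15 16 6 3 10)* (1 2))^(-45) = (1 16)(2 15)(3 9)(6 12)(10 14) = [0, 16, 15, 9, 4, 5, 12, 7, 8, 3, 14, 11, 6, 13, 10, 2, 1]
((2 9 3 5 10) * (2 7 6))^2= [0, 1, 3, 10, 4, 7, 9, 2, 8, 5, 6]= (2 3 10 6 9 5 7)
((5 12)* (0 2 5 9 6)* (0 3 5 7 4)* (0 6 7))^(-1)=[2, 1, 0, 6, 7, 3, 4, 9, 8, 12, 10, 11, 5]=(0 2)(3 6 4 7 9 12 5)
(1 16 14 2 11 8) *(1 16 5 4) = [0, 5, 11, 3, 1, 4, 6, 7, 16, 9, 10, 8, 12, 13, 2, 15, 14] = (1 5 4)(2 11 8 16 14)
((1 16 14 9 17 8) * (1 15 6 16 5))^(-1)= [0, 5, 2, 3, 4, 1, 15, 7, 17, 14, 10, 11, 12, 13, 16, 8, 6, 9]= (1 5)(6 15 8 17 9 14 16)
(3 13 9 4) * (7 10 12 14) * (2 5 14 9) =[0, 1, 5, 13, 3, 14, 6, 10, 8, 4, 12, 11, 9, 2, 7] =(2 5 14 7 10 12 9 4 3 13)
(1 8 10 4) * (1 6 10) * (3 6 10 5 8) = (1 3 6 5 8)(4 10) = [0, 3, 2, 6, 10, 8, 5, 7, 1, 9, 4]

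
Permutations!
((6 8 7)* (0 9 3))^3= (9)= [0, 1, 2, 3, 4, 5, 6, 7, 8, 9]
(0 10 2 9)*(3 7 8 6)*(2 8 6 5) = (0 10 8 5 2 9)(3 7 6) = [10, 1, 9, 7, 4, 2, 3, 6, 5, 0, 8]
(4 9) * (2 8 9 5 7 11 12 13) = (2 8 9 4 5 7 11 12 13) = [0, 1, 8, 3, 5, 7, 6, 11, 9, 4, 10, 12, 13, 2]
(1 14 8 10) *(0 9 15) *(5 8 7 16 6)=(0 9 15)(1 14 7 16 6 5 8 10)=[9, 14, 2, 3, 4, 8, 5, 16, 10, 15, 1, 11, 12, 13, 7, 0, 6]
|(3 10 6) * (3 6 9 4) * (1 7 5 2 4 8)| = 9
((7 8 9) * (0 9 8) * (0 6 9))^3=(9)=[0, 1, 2, 3, 4, 5, 6, 7, 8, 9]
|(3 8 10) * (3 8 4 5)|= 6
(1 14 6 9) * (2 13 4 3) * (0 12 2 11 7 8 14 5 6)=(0 12 2 13 4 3 11 7 8 14)(1 5 6 9)=[12, 5, 13, 11, 3, 6, 9, 8, 14, 1, 10, 7, 2, 4, 0]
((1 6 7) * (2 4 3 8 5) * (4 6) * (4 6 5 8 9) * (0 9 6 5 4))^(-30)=[0, 6, 1, 2, 5, 7, 4, 3, 8, 9]=(9)(1 6 4 5 7 3 2)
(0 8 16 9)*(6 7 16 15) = (0 8 15 6 7 16 9) = [8, 1, 2, 3, 4, 5, 7, 16, 15, 0, 10, 11, 12, 13, 14, 6, 9]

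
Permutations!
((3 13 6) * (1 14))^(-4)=(14)(3 6 13)=[0, 1, 2, 6, 4, 5, 13, 7, 8, 9, 10, 11, 12, 3, 14]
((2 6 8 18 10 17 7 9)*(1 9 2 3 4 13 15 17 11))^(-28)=(18)=[0, 1, 2, 3, 4, 5, 6, 7, 8, 9, 10, 11, 12, 13, 14, 15, 16, 17, 18]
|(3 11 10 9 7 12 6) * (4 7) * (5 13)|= |(3 11 10 9 4 7 12 6)(5 13)|= 8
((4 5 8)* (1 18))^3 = (1 18) = [0, 18, 2, 3, 4, 5, 6, 7, 8, 9, 10, 11, 12, 13, 14, 15, 16, 17, 1]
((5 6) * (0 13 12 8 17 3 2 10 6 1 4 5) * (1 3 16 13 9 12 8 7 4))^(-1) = (0 6 10 2 3 5 4 7 12 9)(8 13 16 17) = [6, 1, 3, 5, 7, 4, 10, 12, 13, 0, 2, 11, 9, 16, 14, 15, 17, 8]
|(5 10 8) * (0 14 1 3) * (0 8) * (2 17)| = |(0 14 1 3 8 5 10)(2 17)| = 14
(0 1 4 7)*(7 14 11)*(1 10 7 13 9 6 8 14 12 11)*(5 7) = (0 10 5 7)(1 4 12 11 13 9 6 8 14) = [10, 4, 2, 3, 12, 7, 8, 0, 14, 6, 5, 13, 11, 9, 1]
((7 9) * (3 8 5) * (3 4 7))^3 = (3 4)(5 9)(7 8) = [0, 1, 2, 4, 3, 9, 6, 8, 7, 5]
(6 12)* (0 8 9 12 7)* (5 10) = (0 8 9 12 6 7)(5 10) = [8, 1, 2, 3, 4, 10, 7, 0, 9, 12, 5, 11, 6]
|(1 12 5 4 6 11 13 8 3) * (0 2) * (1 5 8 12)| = 8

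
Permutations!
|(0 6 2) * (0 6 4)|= |(0 4)(2 6)|= 2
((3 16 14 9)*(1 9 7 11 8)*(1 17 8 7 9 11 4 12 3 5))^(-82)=(17)(1 9 16 12 7)(3 4 11 5 14)=[0, 9, 2, 4, 11, 14, 6, 1, 8, 16, 10, 5, 7, 13, 3, 15, 12, 17]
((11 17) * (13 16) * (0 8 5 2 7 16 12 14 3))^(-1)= (0 3 14 12 13 16 7 2 5 8)(11 17)= [3, 1, 5, 14, 4, 8, 6, 2, 0, 9, 10, 17, 13, 16, 12, 15, 7, 11]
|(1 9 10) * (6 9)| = |(1 6 9 10)| = 4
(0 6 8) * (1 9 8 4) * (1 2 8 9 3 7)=(9)(0 6 4 2 8)(1 3 7)=[6, 3, 8, 7, 2, 5, 4, 1, 0, 9]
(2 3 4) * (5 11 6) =[0, 1, 3, 4, 2, 11, 5, 7, 8, 9, 10, 6] =(2 3 4)(5 11 6)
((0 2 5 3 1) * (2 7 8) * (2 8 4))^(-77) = (8) = [0, 1, 2, 3, 4, 5, 6, 7, 8]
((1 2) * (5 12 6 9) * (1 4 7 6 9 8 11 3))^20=(1 6)(2 8)(3 7)(4 11)(5 9 12)=[0, 6, 8, 7, 11, 9, 1, 3, 2, 12, 10, 4, 5]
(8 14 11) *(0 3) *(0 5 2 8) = [3, 1, 8, 5, 4, 2, 6, 7, 14, 9, 10, 0, 12, 13, 11] = (0 3 5 2 8 14 11)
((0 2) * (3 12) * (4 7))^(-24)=(12)=[0, 1, 2, 3, 4, 5, 6, 7, 8, 9, 10, 11, 12]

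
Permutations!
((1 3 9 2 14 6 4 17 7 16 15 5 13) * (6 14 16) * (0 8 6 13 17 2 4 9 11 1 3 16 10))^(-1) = [10, 11, 4, 13, 9, 15, 8, 17, 0, 6, 2, 3, 12, 7, 14, 16, 1, 5] = (0 10 2 4 9 6 8)(1 11 3 13 7 17 5 15 16)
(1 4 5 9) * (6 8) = (1 4 5 9)(6 8) = [0, 4, 2, 3, 5, 9, 8, 7, 6, 1]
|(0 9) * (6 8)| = |(0 9)(6 8)| = 2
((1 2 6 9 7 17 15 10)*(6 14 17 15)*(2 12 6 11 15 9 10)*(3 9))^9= (1 12 6 10)(2 15 11 17 14)= [0, 12, 15, 3, 4, 5, 10, 7, 8, 9, 1, 17, 6, 13, 2, 11, 16, 14]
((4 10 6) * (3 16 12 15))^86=(3 12)(4 6 10)(15 16)=[0, 1, 2, 12, 6, 5, 10, 7, 8, 9, 4, 11, 3, 13, 14, 16, 15]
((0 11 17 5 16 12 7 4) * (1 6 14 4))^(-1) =(0 4 14 6 1 7 12 16 5 17 11) =[4, 7, 2, 3, 14, 17, 1, 12, 8, 9, 10, 0, 16, 13, 6, 15, 5, 11]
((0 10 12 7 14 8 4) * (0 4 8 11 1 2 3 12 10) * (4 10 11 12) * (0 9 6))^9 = (14)(1 4)(2 10)(3 11) = [0, 4, 10, 11, 1, 5, 6, 7, 8, 9, 2, 3, 12, 13, 14]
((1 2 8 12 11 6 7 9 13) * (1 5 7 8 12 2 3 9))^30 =(13) =[0, 1, 2, 3, 4, 5, 6, 7, 8, 9, 10, 11, 12, 13]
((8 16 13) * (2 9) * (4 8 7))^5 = (16)(2 9) = [0, 1, 9, 3, 4, 5, 6, 7, 8, 2, 10, 11, 12, 13, 14, 15, 16]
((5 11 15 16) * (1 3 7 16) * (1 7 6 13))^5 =(16)(1 3 6 13) =[0, 3, 2, 6, 4, 5, 13, 7, 8, 9, 10, 11, 12, 1, 14, 15, 16]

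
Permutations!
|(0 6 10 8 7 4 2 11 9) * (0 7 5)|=5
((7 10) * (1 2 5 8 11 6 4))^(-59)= (1 11 2 6 5 4 8)(7 10)= [0, 11, 6, 3, 8, 4, 5, 10, 1, 9, 7, 2]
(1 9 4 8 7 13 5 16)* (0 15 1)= [15, 9, 2, 3, 8, 16, 6, 13, 7, 4, 10, 11, 12, 5, 14, 1, 0]= (0 15 1 9 4 8 7 13 5 16)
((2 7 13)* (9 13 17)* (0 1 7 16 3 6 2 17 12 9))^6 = (0 17 13 9 12 7 1)(2 3)(6 16) = [17, 0, 3, 2, 4, 5, 16, 1, 8, 12, 10, 11, 7, 9, 14, 15, 6, 13]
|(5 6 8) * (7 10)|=6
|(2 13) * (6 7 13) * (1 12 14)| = |(1 12 14)(2 6 7 13)| = 12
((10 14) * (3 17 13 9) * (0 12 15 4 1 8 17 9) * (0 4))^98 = (0 15 12)(1 13 8 4 17) = [15, 13, 2, 3, 17, 5, 6, 7, 4, 9, 10, 11, 0, 8, 14, 12, 16, 1]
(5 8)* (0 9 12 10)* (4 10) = [9, 1, 2, 3, 10, 8, 6, 7, 5, 12, 0, 11, 4] = (0 9 12 4 10)(5 8)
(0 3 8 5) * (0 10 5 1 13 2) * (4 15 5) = (0 3 8 1 13 2)(4 15 5 10) = [3, 13, 0, 8, 15, 10, 6, 7, 1, 9, 4, 11, 12, 2, 14, 5]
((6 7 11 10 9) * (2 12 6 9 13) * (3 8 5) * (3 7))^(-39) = (2 12 6 3 8 5 7 11 10 13) = [0, 1, 12, 8, 4, 7, 3, 11, 5, 9, 13, 10, 6, 2]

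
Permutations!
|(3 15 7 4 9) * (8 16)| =10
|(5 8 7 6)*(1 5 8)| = 6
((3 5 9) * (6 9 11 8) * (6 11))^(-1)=(3 9 6 5)(8 11)=[0, 1, 2, 9, 4, 3, 5, 7, 11, 6, 10, 8]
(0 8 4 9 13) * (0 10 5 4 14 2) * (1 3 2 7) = [8, 3, 0, 2, 9, 4, 6, 1, 14, 13, 5, 11, 12, 10, 7] = (0 8 14 7 1 3 2)(4 9 13 10 5)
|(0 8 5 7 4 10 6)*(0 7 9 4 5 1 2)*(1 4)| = 10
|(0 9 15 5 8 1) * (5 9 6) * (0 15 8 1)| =7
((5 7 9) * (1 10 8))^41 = (1 8 10)(5 9 7) = [0, 8, 2, 3, 4, 9, 6, 5, 10, 7, 1]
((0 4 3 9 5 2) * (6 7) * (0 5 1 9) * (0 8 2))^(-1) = (0 5 2 8 3 4)(1 9)(6 7) = [5, 9, 8, 4, 0, 2, 7, 6, 3, 1]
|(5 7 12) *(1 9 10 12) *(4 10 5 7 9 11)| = |(1 11 4 10 12 7)(5 9)| = 6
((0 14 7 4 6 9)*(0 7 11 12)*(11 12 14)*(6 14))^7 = (0 12 14 4 7 9 6 11) = [12, 1, 2, 3, 7, 5, 11, 9, 8, 6, 10, 0, 14, 13, 4]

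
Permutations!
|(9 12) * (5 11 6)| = 6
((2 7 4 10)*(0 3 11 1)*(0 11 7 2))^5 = (1 11) = [0, 11, 2, 3, 4, 5, 6, 7, 8, 9, 10, 1]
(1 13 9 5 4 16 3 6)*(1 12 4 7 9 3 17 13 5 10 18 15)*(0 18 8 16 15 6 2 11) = (0 18 6 12 4 15 1 5 7 9 10 8 16 17 13 3 2 11) = [18, 5, 11, 2, 15, 7, 12, 9, 16, 10, 8, 0, 4, 3, 14, 1, 17, 13, 6]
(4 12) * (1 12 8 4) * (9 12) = (1 9 12)(4 8) = [0, 9, 2, 3, 8, 5, 6, 7, 4, 12, 10, 11, 1]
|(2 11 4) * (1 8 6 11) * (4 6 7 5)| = |(1 8 7 5 4 2)(6 11)| = 6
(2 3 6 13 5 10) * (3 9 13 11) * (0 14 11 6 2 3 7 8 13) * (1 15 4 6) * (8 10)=(0 14 11 7 10 3 2 9)(1 15 4 6)(5 8 13)=[14, 15, 9, 2, 6, 8, 1, 10, 13, 0, 3, 7, 12, 5, 11, 4]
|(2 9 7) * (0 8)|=|(0 8)(2 9 7)|=6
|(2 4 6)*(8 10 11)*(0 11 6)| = |(0 11 8 10 6 2 4)| = 7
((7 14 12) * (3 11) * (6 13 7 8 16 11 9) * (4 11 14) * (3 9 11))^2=[0, 1, 2, 9, 11, 5, 7, 3, 14, 13, 10, 6, 16, 4, 8, 15, 12]=(3 9 13 4 11 6 7)(8 14)(12 16)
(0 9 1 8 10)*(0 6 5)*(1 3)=(0 9 3 1 8 10 6 5)=[9, 8, 2, 1, 4, 0, 5, 7, 10, 3, 6]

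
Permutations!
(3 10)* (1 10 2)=[0, 10, 1, 2, 4, 5, 6, 7, 8, 9, 3]=(1 10 3 2)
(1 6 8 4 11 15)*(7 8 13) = (1 6 13 7 8 4 11 15) = [0, 6, 2, 3, 11, 5, 13, 8, 4, 9, 10, 15, 12, 7, 14, 1]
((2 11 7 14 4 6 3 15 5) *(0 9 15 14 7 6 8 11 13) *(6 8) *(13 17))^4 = (0 2 9 17 15 13 5) = [2, 1, 9, 3, 4, 0, 6, 7, 8, 17, 10, 11, 12, 5, 14, 13, 16, 15]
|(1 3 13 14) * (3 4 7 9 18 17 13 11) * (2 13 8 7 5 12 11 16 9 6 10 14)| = 30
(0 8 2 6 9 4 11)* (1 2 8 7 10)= (0 7 10 1 2 6 9 4 11)= [7, 2, 6, 3, 11, 5, 9, 10, 8, 4, 1, 0]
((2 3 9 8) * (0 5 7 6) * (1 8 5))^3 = (0 2 5)(1 3 7)(6 8 9) = [2, 3, 5, 7, 4, 0, 8, 1, 9, 6]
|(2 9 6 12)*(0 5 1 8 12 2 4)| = 6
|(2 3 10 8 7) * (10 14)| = 6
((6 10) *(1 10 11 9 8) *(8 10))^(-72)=(11)=[0, 1, 2, 3, 4, 5, 6, 7, 8, 9, 10, 11]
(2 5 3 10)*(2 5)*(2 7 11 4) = (2 7 11 4)(3 10 5) = [0, 1, 7, 10, 2, 3, 6, 11, 8, 9, 5, 4]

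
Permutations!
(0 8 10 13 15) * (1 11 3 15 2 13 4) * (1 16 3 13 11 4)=(0 8 10 1 4 16 3 15)(2 11 13)=[8, 4, 11, 15, 16, 5, 6, 7, 10, 9, 1, 13, 12, 2, 14, 0, 3]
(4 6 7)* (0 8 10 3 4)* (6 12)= (0 8 10 3 4 12 6 7)= [8, 1, 2, 4, 12, 5, 7, 0, 10, 9, 3, 11, 6]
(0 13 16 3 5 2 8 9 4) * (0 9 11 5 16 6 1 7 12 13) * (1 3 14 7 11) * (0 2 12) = (0 2 8 1 11 5 12 13 6 3 16 14 7)(4 9) = [2, 11, 8, 16, 9, 12, 3, 0, 1, 4, 10, 5, 13, 6, 7, 15, 14]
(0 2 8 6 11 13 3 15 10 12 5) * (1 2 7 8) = (0 7 8 6 11 13 3 15 10 12 5)(1 2) = [7, 2, 1, 15, 4, 0, 11, 8, 6, 9, 12, 13, 5, 3, 14, 10]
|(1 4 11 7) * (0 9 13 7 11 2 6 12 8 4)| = |(0 9 13 7 1)(2 6 12 8 4)| = 5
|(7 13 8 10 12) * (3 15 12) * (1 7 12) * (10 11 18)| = 9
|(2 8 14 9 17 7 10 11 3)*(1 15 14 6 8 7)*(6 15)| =|(1 6 8 15 14 9 17)(2 7 10 11 3)| =35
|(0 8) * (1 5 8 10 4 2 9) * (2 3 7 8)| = |(0 10 4 3 7 8)(1 5 2 9)| = 12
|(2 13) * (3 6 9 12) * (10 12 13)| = |(2 10 12 3 6 9 13)| = 7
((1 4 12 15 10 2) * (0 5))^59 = (0 5)(1 2 10 15 12 4) = [5, 2, 10, 3, 1, 0, 6, 7, 8, 9, 15, 11, 4, 13, 14, 12]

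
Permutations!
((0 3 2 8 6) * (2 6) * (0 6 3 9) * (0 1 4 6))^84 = (0 6 4 1 9) = [6, 9, 2, 3, 1, 5, 4, 7, 8, 0]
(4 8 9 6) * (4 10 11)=(4 8 9 6 10 11)=[0, 1, 2, 3, 8, 5, 10, 7, 9, 6, 11, 4]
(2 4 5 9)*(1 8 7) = (1 8 7)(2 4 5 9) = [0, 8, 4, 3, 5, 9, 6, 1, 7, 2]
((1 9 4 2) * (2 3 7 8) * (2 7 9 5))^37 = (1 5 2)(3 9 4)(7 8) = [0, 5, 1, 9, 3, 2, 6, 8, 7, 4]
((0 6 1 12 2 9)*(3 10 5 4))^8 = (0 1 2)(6 12 9) = [1, 2, 0, 3, 4, 5, 12, 7, 8, 6, 10, 11, 9]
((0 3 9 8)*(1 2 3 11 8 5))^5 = (0 8 11) = [8, 1, 2, 3, 4, 5, 6, 7, 11, 9, 10, 0]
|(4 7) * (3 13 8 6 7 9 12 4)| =15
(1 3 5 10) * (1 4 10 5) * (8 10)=[0, 3, 2, 1, 8, 5, 6, 7, 10, 9, 4]=(1 3)(4 8 10)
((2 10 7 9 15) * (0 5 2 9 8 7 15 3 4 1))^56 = (0 2 15 3 1 5 10 9 4) = [2, 5, 15, 1, 0, 10, 6, 7, 8, 4, 9, 11, 12, 13, 14, 3]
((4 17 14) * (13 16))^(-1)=(4 14 17)(13 16)=[0, 1, 2, 3, 14, 5, 6, 7, 8, 9, 10, 11, 12, 16, 17, 15, 13, 4]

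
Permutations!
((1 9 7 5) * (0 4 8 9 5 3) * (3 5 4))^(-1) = (0 3)(1 5 7 9 8 4) = [3, 5, 2, 0, 1, 7, 6, 9, 4, 8]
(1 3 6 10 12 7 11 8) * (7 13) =(1 3 6 10 12 13 7 11 8) =[0, 3, 2, 6, 4, 5, 10, 11, 1, 9, 12, 8, 13, 7]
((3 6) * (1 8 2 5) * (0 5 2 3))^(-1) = (0 6 3 8 1 5) = [6, 5, 2, 8, 4, 0, 3, 7, 1]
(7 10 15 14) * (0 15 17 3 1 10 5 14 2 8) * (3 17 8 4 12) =[15, 10, 4, 1, 12, 14, 6, 5, 0, 9, 8, 11, 3, 13, 7, 2, 16, 17] =(17)(0 15 2 4 12 3 1 10 8)(5 14 7)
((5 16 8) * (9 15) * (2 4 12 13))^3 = (16)(2 13 12 4)(9 15) = [0, 1, 13, 3, 2, 5, 6, 7, 8, 15, 10, 11, 4, 12, 14, 9, 16]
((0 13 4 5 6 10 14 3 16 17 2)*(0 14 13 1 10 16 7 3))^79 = [10, 13, 0, 7, 6, 16, 17, 3, 8, 9, 4, 11, 12, 5, 1, 15, 2, 14] = (0 10 4 6 17 14 1 13 5 16 2)(3 7)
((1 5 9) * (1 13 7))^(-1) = (1 7 13 9 5) = [0, 7, 2, 3, 4, 1, 6, 13, 8, 5, 10, 11, 12, 9]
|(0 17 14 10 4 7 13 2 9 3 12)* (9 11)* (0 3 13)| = |(0 17 14 10 4 7)(2 11 9 13)(3 12)| = 12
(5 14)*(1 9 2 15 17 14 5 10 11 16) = (1 9 2 15 17 14 10 11 16) = [0, 9, 15, 3, 4, 5, 6, 7, 8, 2, 11, 16, 12, 13, 10, 17, 1, 14]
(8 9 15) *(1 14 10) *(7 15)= (1 14 10)(7 15 8 9)= [0, 14, 2, 3, 4, 5, 6, 15, 9, 7, 1, 11, 12, 13, 10, 8]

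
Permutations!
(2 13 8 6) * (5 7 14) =(2 13 8 6)(5 7 14) =[0, 1, 13, 3, 4, 7, 2, 14, 6, 9, 10, 11, 12, 8, 5]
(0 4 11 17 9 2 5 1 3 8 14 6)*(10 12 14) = (0 4 11 17 9 2 5 1 3 8 10 12 14 6) = [4, 3, 5, 8, 11, 1, 0, 7, 10, 2, 12, 17, 14, 13, 6, 15, 16, 9]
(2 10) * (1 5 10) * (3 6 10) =[0, 5, 1, 6, 4, 3, 10, 7, 8, 9, 2] =(1 5 3 6 10 2)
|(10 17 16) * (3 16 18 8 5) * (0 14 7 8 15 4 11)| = 13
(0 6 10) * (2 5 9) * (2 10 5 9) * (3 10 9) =[6, 1, 3, 10, 4, 2, 5, 7, 8, 9, 0] =(0 6 5 2 3 10)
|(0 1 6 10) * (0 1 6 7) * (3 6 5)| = |(0 5 3 6 10 1 7)| = 7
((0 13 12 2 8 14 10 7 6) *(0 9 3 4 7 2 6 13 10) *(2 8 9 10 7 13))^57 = (0 10 13 9)(2 14 6 4)(3 7 8 12) = [10, 1, 14, 7, 2, 5, 4, 8, 12, 0, 13, 11, 3, 9, 6]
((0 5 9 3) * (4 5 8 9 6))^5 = [8, 1, 2, 0, 6, 4, 5, 7, 9, 3] = (0 8 9 3)(4 6 5)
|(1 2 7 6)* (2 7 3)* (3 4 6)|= |(1 7 3 2 4 6)|= 6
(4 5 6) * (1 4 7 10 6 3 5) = (1 4)(3 5)(6 7 10) = [0, 4, 2, 5, 1, 3, 7, 10, 8, 9, 6]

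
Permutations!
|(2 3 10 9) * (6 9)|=5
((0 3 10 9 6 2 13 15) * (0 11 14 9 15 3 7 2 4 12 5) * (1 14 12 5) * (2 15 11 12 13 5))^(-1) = (0 5 2 4 6 9 14 1 12 15 7)(3 13 11 10) = [5, 12, 4, 13, 6, 2, 9, 0, 8, 14, 3, 10, 15, 11, 1, 7]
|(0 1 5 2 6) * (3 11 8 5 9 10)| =|(0 1 9 10 3 11 8 5 2 6)| =10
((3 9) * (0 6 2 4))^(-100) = (9) = [0, 1, 2, 3, 4, 5, 6, 7, 8, 9]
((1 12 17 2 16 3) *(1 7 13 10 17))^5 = (1 12)(2 10 7 16 17 13 3) = [0, 12, 10, 2, 4, 5, 6, 16, 8, 9, 7, 11, 1, 3, 14, 15, 17, 13]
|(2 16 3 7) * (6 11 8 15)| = |(2 16 3 7)(6 11 8 15)| = 4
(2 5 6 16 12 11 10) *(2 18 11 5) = (5 6 16 12)(10 18 11) = [0, 1, 2, 3, 4, 6, 16, 7, 8, 9, 18, 10, 5, 13, 14, 15, 12, 17, 11]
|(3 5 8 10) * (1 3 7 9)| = 7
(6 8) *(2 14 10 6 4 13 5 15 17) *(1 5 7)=[0, 5, 14, 3, 13, 15, 8, 1, 4, 9, 6, 11, 12, 7, 10, 17, 16, 2]=(1 5 15 17 2 14 10 6 8 4 13 7)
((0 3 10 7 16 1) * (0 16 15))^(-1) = [15, 16, 2, 0, 4, 5, 6, 10, 8, 9, 3, 11, 12, 13, 14, 7, 1] = (0 15 7 10 3)(1 16)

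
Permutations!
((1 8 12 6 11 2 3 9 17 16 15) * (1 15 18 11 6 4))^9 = (1 8 12 4)(2 9 16 11 3 17 18) = [0, 8, 9, 17, 1, 5, 6, 7, 12, 16, 10, 3, 4, 13, 14, 15, 11, 18, 2]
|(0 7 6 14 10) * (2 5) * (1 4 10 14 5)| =8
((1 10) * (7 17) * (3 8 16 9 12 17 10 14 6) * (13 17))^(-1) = [0, 10, 2, 6, 4, 5, 14, 17, 3, 16, 7, 11, 9, 12, 1, 15, 8, 13] = (1 10 7 17 13 12 9 16 8 3 6 14)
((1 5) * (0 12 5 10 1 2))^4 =[0, 1, 2, 3, 4, 5, 6, 7, 8, 9, 10, 11, 12] =(12)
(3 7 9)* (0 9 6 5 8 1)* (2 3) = [9, 0, 3, 7, 4, 8, 5, 6, 1, 2] = (0 9 2 3 7 6 5 8 1)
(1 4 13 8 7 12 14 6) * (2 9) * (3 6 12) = [0, 4, 9, 6, 13, 5, 1, 3, 7, 2, 10, 11, 14, 8, 12] = (1 4 13 8 7 3 6)(2 9)(12 14)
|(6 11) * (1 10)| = |(1 10)(6 11)| = 2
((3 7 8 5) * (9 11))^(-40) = (11) = [0, 1, 2, 3, 4, 5, 6, 7, 8, 9, 10, 11]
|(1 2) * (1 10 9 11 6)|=6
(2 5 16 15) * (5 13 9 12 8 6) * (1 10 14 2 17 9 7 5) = (1 10 14 2 13 7 5 16 15 17 9 12 8 6) = [0, 10, 13, 3, 4, 16, 1, 5, 6, 12, 14, 11, 8, 7, 2, 17, 15, 9]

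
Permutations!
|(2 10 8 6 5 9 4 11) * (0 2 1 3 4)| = 28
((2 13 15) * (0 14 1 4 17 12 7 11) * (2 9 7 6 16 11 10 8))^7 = (0 16 12 4 14 11 6 17 1) = [16, 0, 2, 3, 14, 5, 17, 7, 8, 9, 10, 6, 4, 13, 11, 15, 12, 1]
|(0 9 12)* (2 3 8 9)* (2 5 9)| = |(0 5 9 12)(2 3 8)| = 12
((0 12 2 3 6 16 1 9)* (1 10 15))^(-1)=(0 9 1 15 10 16 6 3 2 12)=[9, 15, 12, 2, 4, 5, 3, 7, 8, 1, 16, 11, 0, 13, 14, 10, 6]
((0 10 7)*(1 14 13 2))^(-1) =(0 7 10)(1 2 13 14) =[7, 2, 13, 3, 4, 5, 6, 10, 8, 9, 0, 11, 12, 14, 1]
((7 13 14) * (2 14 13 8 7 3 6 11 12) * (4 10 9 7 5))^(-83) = (2 14 3 6 11 12)(4 10 9 7 8 5) = [0, 1, 14, 6, 10, 4, 11, 8, 5, 7, 9, 12, 2, 13, 3]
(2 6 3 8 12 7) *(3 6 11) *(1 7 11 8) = [0, 7, 8, 1, 4, 5, 6, 2, 12, 9, 10, 3, 11] = (1 7 2 8 12 11 3)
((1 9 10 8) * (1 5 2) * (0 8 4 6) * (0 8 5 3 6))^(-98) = (10)(3 6 8) = [0, 1, 2, 6, 4, 5, 8, 7, 3, 9, 10]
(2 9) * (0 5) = (0 5)(2 9) = [5, 1, 9, 3, 4, 0, 6, 7, 8, 2]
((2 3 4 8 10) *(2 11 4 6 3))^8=[0, 1, 2, 3, 4, 5, 6, 7, 8, 9, 10, 11]=(11)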